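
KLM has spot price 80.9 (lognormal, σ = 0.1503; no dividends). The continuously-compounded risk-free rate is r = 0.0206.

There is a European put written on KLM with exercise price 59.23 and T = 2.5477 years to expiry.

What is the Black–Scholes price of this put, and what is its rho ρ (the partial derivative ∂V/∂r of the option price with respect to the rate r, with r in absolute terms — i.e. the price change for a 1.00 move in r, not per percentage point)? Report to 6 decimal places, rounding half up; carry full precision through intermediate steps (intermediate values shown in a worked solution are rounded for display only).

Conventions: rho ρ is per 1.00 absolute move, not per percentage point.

price = 0.452171
ρ = -11.596262

σ√T = 0.1503·√2.5477 = 0.239902
d₁ = (ln(S/K) + (r+σ²/2)T) / (σ√T) = (ln(80.9/59.23) + (0.0206+0.1503²/2)·2.5477) / 0.239902 = (0.311786 + 0.081259) / 0.239902 = 1.638358
d₂ = d₁ − σ√T = 1.638358 − 0.239902 = 1.398456
e^{−rT} = 0.948871
N(−d₁) = 0.050674,  N(−d₂) = 0.080988
Put price V = K·e^{−rT}·N(−d₂) − S·N(−d₁) = 4.551659 − 4.099489 = 0.452171
ρ = −K·T·e^{−rT}·N(−d₂) = -11.596262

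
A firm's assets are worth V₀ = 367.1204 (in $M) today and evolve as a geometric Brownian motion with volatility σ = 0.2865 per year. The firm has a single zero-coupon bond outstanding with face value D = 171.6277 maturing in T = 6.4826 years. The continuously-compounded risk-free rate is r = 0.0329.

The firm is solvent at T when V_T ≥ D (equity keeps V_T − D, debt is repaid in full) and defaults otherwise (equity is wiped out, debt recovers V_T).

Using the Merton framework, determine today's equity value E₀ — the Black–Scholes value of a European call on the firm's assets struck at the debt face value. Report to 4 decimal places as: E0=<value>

Work the structural quantities from V₀ = 367.1204 against face 171.6277:
d₁ = [ln(V₀/D) + (r + σ²/2)T] / (σ√T)
   = [ln(367.1204/171.6277) + (0.0329 + 0.5·0.2865²)·6.4826] / (0.2865·√6.4826)
   = [0.760362 + 0.479331] / 0.729456 = 1.699476
d₂ = d₁ − σ√T = 1.699476 − 0.729456 = 0.970019
N(d₁) = 0.955385,  N(d₂) = 0.833982,  e^(−rT) = 0.807932
E₀ = V₀·N(d₁) − D·e^(−rT)·N(d₂)
   = 367.1204·0.955385 − 171.6277·0.807932·0.833982 = 235.098599

E0=235.0986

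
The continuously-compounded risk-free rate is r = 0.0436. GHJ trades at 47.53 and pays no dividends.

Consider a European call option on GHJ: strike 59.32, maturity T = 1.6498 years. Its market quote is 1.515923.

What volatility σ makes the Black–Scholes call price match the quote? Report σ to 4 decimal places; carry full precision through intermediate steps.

sigma = 0.1643

At σ = 0.1643 the Black–Scholes value reproduces the quote:
σ√T = 0.1643·√1.6498 = 0.211034
d₁ = (ln(S/K) + (r+σ²/2)T) / (σ√T) = (ln(47.53/59.32) + (0.0436+0.1643²/2)·1.6498) / 0.211034 = (-0.221585 + 0.094199) / 0.211034 = -0.603629
d₂ = d₁ − σ√T = -0.603629 − 0.211034 = -0.814663
e^{−rT} = 0.930595
N(d₁) = 0.273045,  N(d₂) = 0.207633
V = S·N(d₁) − K·e^{−rT}·N(d₂) = 12.977843 − 11.461920 = 1.515923 (equal to the quote); since ∂V/∂σ > 0 for all σ, the implied volatility is unique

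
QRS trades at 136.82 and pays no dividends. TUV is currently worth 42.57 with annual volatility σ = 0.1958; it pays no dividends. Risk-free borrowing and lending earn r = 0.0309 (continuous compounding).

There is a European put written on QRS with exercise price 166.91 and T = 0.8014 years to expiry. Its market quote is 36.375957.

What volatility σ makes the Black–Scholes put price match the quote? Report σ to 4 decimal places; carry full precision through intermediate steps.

sigma = 0.3925

At σ = 0.3925 the Black–Scholes value reproduces the quote:
σ√T = 0.3925·√0.8014 = 0.351370
d₁ = (ln(S/K) + (r+σ²/2)T) / (σ√T) = (ln(136.82/166.91) + (0.0309+0.3925²/2)·0.8014) / 0.351370 = (-0.198789 + 0.086494) / 0.351370 = -0.319592
d₂ = d₁ − σ√T = -0.319592 − 0.351370 = -0.670962
e^{−rT} = 0.975541
N(−d₁) = 0.625361,  N(−d₂) = 0.748878
V = K·e^{−rT}·N(−d₂) − S·N(−d₁) = 121.937874 − 85.561917 = 36.375957 (the observed quote) — the price is monotone increasing in volatility, hence this σ is the only solution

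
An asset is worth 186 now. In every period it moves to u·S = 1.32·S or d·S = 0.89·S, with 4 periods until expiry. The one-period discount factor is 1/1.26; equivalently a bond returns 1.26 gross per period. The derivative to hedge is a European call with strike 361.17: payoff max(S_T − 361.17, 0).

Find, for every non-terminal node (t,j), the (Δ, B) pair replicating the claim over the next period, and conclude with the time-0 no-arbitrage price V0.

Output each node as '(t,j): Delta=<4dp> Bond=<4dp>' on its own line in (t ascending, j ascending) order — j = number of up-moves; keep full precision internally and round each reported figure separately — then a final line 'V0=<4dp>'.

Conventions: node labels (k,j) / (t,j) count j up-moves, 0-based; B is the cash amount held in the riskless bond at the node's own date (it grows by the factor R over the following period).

Risk-neutral probability p* = (R−d)/(u−d) = (1.26−0.89)/(1.32−0.89) = 0.8605.
At maturity the claim pays: V(4,0)=0.0000, V(4,1)=0.0000, V(4,2)=0.0000, V(4,3)=19.5667, V(4,4)=203.5181
(3,0): S=131.1242. Δ = (V_up−V_dn)/(S_up−S_dn) = (0.0000−0.0000)/(173.0840−116.7006) = 0.0000. V = [p*·0.0000 + (1−p*)·0.0000]/1.26 = 0.0000. B = V − Δ·S = 0.0000.
(3,1): S=194.4764. Δ = (V_up−V_dn)/(S_up−S_dn) = (0.0000−0.0000)/(256.7088−173.0840) = 0.0000. V = [p*·0.0000 + (1−p*)·0.0000]/1.26 = 0.0000. B = V − Δ·S = 0.0000.
(3,2): S=288.4369. Δ = (V_up−V_dn)/(S_up−S_dn) = (19.5667−0.0000)/(380.7367−256.7088) = 0.1578. V = [p*·19.5667 + (1−p*)·0.0000]/1.26 = 13.3623. B = V − Δ·S = -32.1417.
(3,3): S=427.7940. Δ = (V_up−V_dn)/(S_up−S_dn) = (203.5181−19.5667)/(564.6881−380.7367) = 1.0000. V = [p*·203.5181 + (1−p*)·19.5667]/1.26 = 141.1512. B = V − Δ·S = -286.6429.
(2,0): S=147.3306. Δ = (V_up−V_dn)/(S_up−S_dn) = (0.0000−0.0000)/(194.4764−131.1242) = 0.0000. V = [p*·0.0000 + (1−p*)·0.0000]/1.26 = 0.0000. B = V − Δ·S = 0.0000.
(2,1): S=218.5128. Δ = (V_up−V_dn)/(S_up−S_dn) = (13.3623−0.0000)/(288.4369−194.4764) = 0.1422. V = [p*·13.3623 + (1−p*)·0.0000]/1.26 = 9.1252. B = V − Δ·S = -21.9498.
(2,2): S=324.0864. Δ = (V_up−V_dn)/(S_up−S_dn) = (141.1512−13.3623)/(427.7940−288.4369) = 0.9170. V = [p*·141.1512 + (1−p*)·13.3623]/1.26 = 97.8732. B = V − Δ·S = -199.3104.
(1,0): S=165.5400. Δ = (V_up−V_dn)/(S_up−S_dn) = (9.1252−0.0000)/(218.5128−147.3306) = 0.1282. V = [p*·9.1252 + (1−p*)·0.0000]/1.26 = 6.2317. B = V − Δ·S = -14.9897.
(1,1): S=245.5200. Δ = (V_up−V_dn)/(S_up−S_dn) = (97.8732−9.1252)/(324.0864−218.5128) = 0.8406. V = [p*·97.8732 + (1−p*)·9.1252]/1.26 = 67.8490. B = V − Δ·S = -138.5416.
(0,0): S=186.0000. Δ = (V_up−V_dn)/(S_up−S_dn) = (67.8490−6.2317)/(245.5200−165.5400) = 0.7704. V = [p*·67.8490 + (1−p*)·6.2317]/1.26 = 47.0248. B = V − Δ·S = -96.2713.
Verification: the root portfolio costs Δ(0,0)·S0 + B(0,0) = 47.0248, matching V0.

(0,0): Delta=0.7704 Bond=-96.2713
(1,0): Delta=0.1282 Bond=-14.9897
(1,1): Delta=0.8406 Bond=-138.5416
(2,0): Delta=0.0000 Bond=0.0000
(2,1): Delta=0.1422 Bond=-21.9498
(2,2): Delta=0.9170 Bond=-199.3104
(3,0): Delta=0.0000 Bond=0.0000
(3,1): Delta=0.0000 Bond=0.0000
(3,2): Delta=0.1578 Bond=-32.1417
(3,3): Delta=1.0000 Bond=-286.6429
V0=47.0248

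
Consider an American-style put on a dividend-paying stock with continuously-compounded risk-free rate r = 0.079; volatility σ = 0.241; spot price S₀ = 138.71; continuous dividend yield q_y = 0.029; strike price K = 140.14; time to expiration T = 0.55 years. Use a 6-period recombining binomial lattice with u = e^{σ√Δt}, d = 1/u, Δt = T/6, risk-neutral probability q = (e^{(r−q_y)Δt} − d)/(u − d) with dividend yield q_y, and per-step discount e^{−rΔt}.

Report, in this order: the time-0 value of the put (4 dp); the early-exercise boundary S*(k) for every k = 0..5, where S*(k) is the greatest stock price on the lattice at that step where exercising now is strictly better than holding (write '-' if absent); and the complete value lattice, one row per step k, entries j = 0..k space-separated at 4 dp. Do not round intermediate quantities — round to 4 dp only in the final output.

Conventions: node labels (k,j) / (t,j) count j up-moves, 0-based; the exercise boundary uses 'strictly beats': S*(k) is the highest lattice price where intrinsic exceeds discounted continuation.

Δt=0.09167, u=1.07569, d=0.92963, q=0.51322, disc=e^(-rΔt)=0.99278
k=6 terminal: V=max(K-S,0) → 50.6088 36.5418 20.2646 1.4300 0.0000 0.0000 0.0000
k=5: j=0 S=96.3082 intr=43.8318 cont=43.0763 V=43.8318[EX]; j=1 S=111.4400 intr=28.7000 cont=27.9847 V=28.7000[EX]; j=2 S=128.9493 intr=11.1907 cont=10.5219 V=11.1907[EX]; j=3 S=149.2096 intr=0.0000 cont=0.6911 V=0.6911[hold]; j=4 S=172.6531 intr=0.0000 cont=0.0000 V=0.0000[hold]; j=5 S=199.7801 intr=0.0000 cont=0.0000 V=0.0000[hold]  S*(5)=128.9493
k=4: j=0 S=103.5982 intr=36.5418 cont=35.8057 V=36.5418[EX]; j=1 S=119.8754 intr=20.2646 cont=19.5717 V=20.2646[EX]; j=2 S=138.7100 intr=1.4300 cont=5.7603 V=5.7603[hold]; j=3 S=160.5039 intr=0.0000 cont=0.3340 V=0.3340[hold]; j=4 S=185.7220 intr=0.0000 cont=0.0000 V=0.0000[hold]  S*(4)=119.8754
k=3: j=0 S=111.4400 intr=28.7000 cont=27.9847 V=28.7000[EX]; j=1 S=128.9493 intr=11.1907 cont=12.7282 V=12.7282[hold]; j=2 S=149.2096 intr=0.0000 cont=2.9539 V=2.9539[hold]; j=3 S=172.6531 intr=0.0000 cont=0.1614 V=0.1614[hold]  S*(3)=111.4400
k=2: j=0 S=119.8754 intr=20.2646 cont=20.3551 V=20.3551[hold]; j=1 S=138.7100 intr=1.4300 cont=7.6562 V=7.6562[hold]; j=2 S=160.5039 intr=0.0000 cont=1.5098 V=1.5098[hold]  S*(2)=-
k=1: j=0 S=128.9493 intr=11.1907 cont=13.7379 V=13.7379[hold]; j=1 S=149.2096 intr=0.0000 cont=4.4693 V=4.4693[hold]  S*(1)=-
k=0: j=0 S=138.7100 intr=1.4300 cont=8.9163 V=8.9163[hold]  S*(0)=-

price = 8.9163
boundary = - - - 111.4400 119.8754 128.9493
tree:
8.9163
13.7379 4.4693
20.3551 7.6562 1.5098
28.7000 12.7282 2.9539 0.1614
36.5418 20.2646 5.7603 0.3340 0.0000
43.8318 28.7000 11.1907 0.6911 0.0000 0.0000
50.6088 36.5418 20.2646 1.4300 0.0000 0.0000 0.0000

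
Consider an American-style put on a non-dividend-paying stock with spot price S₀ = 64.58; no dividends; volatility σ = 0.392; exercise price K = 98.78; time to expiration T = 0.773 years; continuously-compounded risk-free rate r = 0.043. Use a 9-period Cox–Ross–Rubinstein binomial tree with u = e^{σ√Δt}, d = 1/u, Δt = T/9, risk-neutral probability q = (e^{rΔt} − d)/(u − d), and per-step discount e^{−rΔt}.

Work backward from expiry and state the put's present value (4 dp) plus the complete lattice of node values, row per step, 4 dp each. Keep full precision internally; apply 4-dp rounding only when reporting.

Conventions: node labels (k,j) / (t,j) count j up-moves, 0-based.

Δt=0.08589  u=1.12174  d=0.89147  q=0.48738  discount=0.99631
step 9 (expiry): payoffs max(K−S,0) = 75.8152 69.8833 62.4192 53.0270 41.2088 26.3379 7.6258 0.0000 0.0000 0.0000
k=8: (k=8,j=0): S=25.7605, K−S=73.0195, hold=72.6553 ⇒ V=73.0195 exercise | (k=8,j=1): S=32.4146, K−S=66.3654, hold=66.0013 ⇒ V=66.3654 exercise | (k=8,j=2): S=40.7874, K−S=57.9926, hold=57.6284 ⇒ V=57.9926 exercise | (k=8,j=3): S=51.3230, K−S=47.4570, hold=47.0928 ⇒ V=47.4570 exercise | (k=8,j=4): S=64.5800, K−S=34.2000, hold=33.8359 ⇒ V=34.2000 exercise | (k=8,j=5): S=81.2613, K−S=17.5187, hold=17.1545 ⇒ V=17.5187 exercise | (k=8,j=6): S=102.2515, K−S=0.0000, hold=3.8947 ⇒ V=3.8947 continue | (k=8,j=7): S=128.6635, K−S=0.0000, hold=0.0000 ⇒ V=0.0000 continue | (k=8,j=8): S=161.8980, K−S=0.0000, hold=0.0000 ⇒ V=0.0000 continue
k=7: (k=7,j=0): S=28.8967, K−S=69.8833, hold=69.5192 ⇒ V=69.8833 exercise | (k=7,j=1): S=36.3608, K−S=62.4192, hold=62.0551 ⇒ V=62.4192 exercise | (k=7,j=2): S=45.7530, K−S=53.0270, hold=52.6629 ⇒ V=53.0270 exercise | (k=7,j=3): S=57.5712, K−S=41.2088, hold=40.8447 ⇒ V=41.2088 exercise | (k=7,j=4): S=72.4421, K−S=26.3379, hold=25.9738 ⇒ V=26.3379 exercise | (k=7,j=5): S=91.1542, K−S=7.6258, hold=10.8385 ⇒ V=10.8385 continue | (k=7,j=6): S=114.6998, K−S=0.0000, hold=1.9892 ⇒ V=1.9892 continue | (k=7,j=7): S=144.3273, K−S=0.0000, hold=0.0000 ⇒ V=0.0000 continue
k=6: (k=6,j=0): S=32.4146, K−S=66.3654, hold=66.0013 ⇒ V=66.3654 exercise | (k=6,j=1): S=40.7874, K−S=57.9926, hold=57.6284 ⇒ V=57.9926 exercise | (k=6,j=2): S=51.3230, K−S=47.4570, hold=47.0928 ⇒ V=47.4570 exercise | (k=6,j=3): S=64.5800, K−S=34.2000, hold=33.8359 ⇒ V=34.2000 exercise | (k=6,j=4): S=81.2613, K−S=17.5187, hold=18.7146 ⇒ V=18.7146 continue | (k=6,j=5): S=102.2515, K−S=0.0000, hold=6.5015 ⇒ V=6.5015 continue | (k=6,j=6): S=128.6635, K−S=0.0000, hold=1.0159 ⇒ V=1.0159 continue
k=5: (k=5,j=0): S=36.3608, K−S=62.4192, hold=62.0551 ⇒ V=62.4192 exercise | (k=5,j=1): S=45.7530, K−S=53.0270, hold=52.6629 ⇒ V=53.0270 exercise | (k=5,j=2): S=57.5712, K−S=41.2088, hold=40.8447 ⇒ V=41.2088 exercise | (k=5,j=3): S=72.4421, K−S=26.3379, hold=26.5545 ⇒ V=26.5545 continue | (k=5,j=4): S=91.1542, K−S=7.6258, hold=12.7151 ⇒ V=12.7151 continue | (k=5,j=5): S=114.6998, K−S=0.0000, hold=3.8138 ⇒ V=3.8138 continue
k=4: (k=4,j=0): S=40.7874, K−S=57.9926, hold=57.6284 ⇒ V=57.9926 exercise | (k=4,j=1): S=51.3230, K−S=47.4570, hold=47.0928 ⇒ V=47.4570 exercise | (k=4,j=2): S=64.5800, K−S=34.2000, hold=33.9410 ⇒ V=34.2000 exercise | (k=4,j=3): S=81.2613, K−S=17.5187, hold=19.7364 ⇒ V=19.7364 continue | (k=4,j=4): S=102.2515, K−S=0.0000, hold=8.3459 ⇒ V=8.3459 continue
k=3: (k=3,j=0): S=45.7530, K−S=53.0270, hold=52.6629 ⇒ V=53.0270 exercise | (k=3,j=1): S=57.5712, K−S=41.2088, hold=40.8447 ⇒ V=41.2088 exercise | (k=3,j=2): S=72.4421, K−S=26.3379, hold=27.0507 ⇒ V=27.0507 continue | (k=3,j=3): S=91.1542, K−S=7.6258, hold=14.1327 ⇒ V=14.1327 continue
k=2: (k=2,j=0): S=51.3230, K−S=47.4570, hold=47.0928 ⇒ V=47.4570 exercise | (k=2,j=1): S=64.5800, K−S=34.2000, hold=34.1820 ⇒ V=34.2000 exercise | (k=2,j=2): S=81.2613, K−S=17.5187, hold=20.6782 ⇒ V=20.6782 continue
k=1: (k=1,j=0): S=57.5712, K−S=41.2088, hold=40.8447 ⇒ V=41.2088 exercise | (k=1,j=1): S=72.4421, K−S=26.3379, hold=27.5080 ⇒ V=27.5080 continue
k=0: (k=0,j=0): S=64.5800, K−S=34.2000, hold=34.4040 ⇒ V=34.4040 continue

price = 34.4040
tree:
34.4040
41.2088 27.5080
47.4570 34.2000 20.6782
53.0270 41.2088 27.0507 14.1327
57.9926 47.4570 34.2000 19.7364 8.3459
62.4192 53.0270 41.2088 26.5545 12.7151 3.8138
66.3654 57.9926 47.4570 34.2000 18.7146 6.5015 1.0159
69.8833 62.4192 53.0270 41.2088 26.3379 10.8385 1.9892 0.0000
73.0195 66.3654 57.9926 47.4570 34.2000 17.5187 3.8947 0.0000 0.0000
75.8152 69.8833 62.4192 53.0270 41.2088 26.3379 7.6258 0.0000 0.0000 0.0000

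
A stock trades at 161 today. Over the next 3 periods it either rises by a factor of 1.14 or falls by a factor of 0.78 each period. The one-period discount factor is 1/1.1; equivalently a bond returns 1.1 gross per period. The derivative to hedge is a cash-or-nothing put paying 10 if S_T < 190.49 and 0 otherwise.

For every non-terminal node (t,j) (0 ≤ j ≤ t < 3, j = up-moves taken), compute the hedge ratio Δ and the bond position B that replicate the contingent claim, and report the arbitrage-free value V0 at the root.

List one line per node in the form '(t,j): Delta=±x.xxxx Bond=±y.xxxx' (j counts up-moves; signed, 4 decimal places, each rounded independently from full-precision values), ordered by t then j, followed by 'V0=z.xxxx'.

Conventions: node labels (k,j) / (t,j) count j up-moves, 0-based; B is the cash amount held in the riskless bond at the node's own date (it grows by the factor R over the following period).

No-arbitrage ⇒ martingale measure with p* = (R−d)/(u−d) = 0.8889.
At maturity the claim pays: V(3,0)=10.0000, V(3,1)=10.0000, V(3,2)=10.0000, V(3,3)=0.0000
  t=2,j=0: stock 97.9524 → up 111.6657 (V=10.0000), down 76.4029 (V=10.0000). Price 9.0909; hedge Δ=0.0000, bond B=9.0909.
  t=2,j=1: stock 143.1612 → up 163.2038 (V=10.0000), down 111.6657 (V=10.0000). Price 9.0909; hedge Δ=0.0000, bond B=9.0909.
  t=2,j=2: stock 209.2356 → up 238.5286 (V=0.0000), down 163.2038 (V=10.0000). Price 1.0101; hedge Δ=-0.1328, bond B=28.7879.
  t=1,j=0: stock 125.5800 → up 143.1612 (V=9.0909), down 97.9524 (V=9.0909). Price 8.2645; hedge Δ=0.0000, bond B=8.2645.
  t=1,j=1: stock 183.5400 → up 209.2356 (V=1.0101), down 143.1612 (V=9.0909). Price 1.7345; hedge Δ=-0.1223, bond B=24.1812.
  t=0,j=0: stock 161.0000 → up 183.5400 (V=1.7345), down 125.5800 (V=8.2645). Price 2.2364; hedge Δ=-0.1127, bond B=20.3752.
As a check, the time-0 holding Δ(0,0)·S0 + B(0,0) comes to 2.2364 — exactly V0.

(0,0): Delta=-0.1127 Bond=20.3752
(1,0): Delta=0.0000 Bond=8.2645
(1,1): Delta=-0.1223 Bond=24.1812
(2,0): Delta=0.0000 Bond=9.0909
(2,1): Delta=0.0000 Bond=9.0909
(2,2): Delta=-0.1328 Bond=28.7879
V0=2.2364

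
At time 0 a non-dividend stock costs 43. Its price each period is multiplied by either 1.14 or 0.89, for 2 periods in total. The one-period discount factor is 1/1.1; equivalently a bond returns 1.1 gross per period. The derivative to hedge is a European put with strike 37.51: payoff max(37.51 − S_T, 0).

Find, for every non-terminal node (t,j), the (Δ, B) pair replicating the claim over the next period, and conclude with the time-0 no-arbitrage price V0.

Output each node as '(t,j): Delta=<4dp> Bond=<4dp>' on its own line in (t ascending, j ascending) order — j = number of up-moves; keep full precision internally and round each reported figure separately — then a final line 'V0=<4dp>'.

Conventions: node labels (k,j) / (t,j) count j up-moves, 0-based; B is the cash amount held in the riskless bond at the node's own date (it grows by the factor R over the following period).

(0,0): Delta=-0.0467 Bond=2.0801
(1,0): Delta=-0.3606 Bond=14.3006
(1,1): Delta=0.0000 Bond=0.0000
V0=0.0730

Risk-neutral probability p* = (R−d)/(u−d) = (1.1−0.89)/(1.14−0.89) = 0.8400.
Expiry values: V(2,0)=3.4497, V(2,1)=0.0000, V(2,2)=0.0000
Node (1,0) S=38.2700: V=(p*·0.0000+(1−p*)·3.4497)/1.1=0.5018; Δ=(0.0000−3.4497)/(43.6278−34.0603)=-0.3606; B=V−Δ·S=14.3006
Node (1,1) S=49.0200: V=(p*·0.0000+(1−p*)·0.0000)/1.1=0.0000; Δ=(0.0000−0.0000)/(55.8828−43.6278)=0.0000; B=V−Δ·S=0.0000
Node (0,0) S=43.0000: V=(p*·0.0000+(1−p*)·0.5018)/1.1=0.0730; Δ=(0.0000−0.5018)/(49.0200−38.2700)=-0.0467; B=V−Δ·S=2.0801
Verification: the root portfolio costs Δ(0,0)·S0 + B(0,0) = 0.0730, matching V0.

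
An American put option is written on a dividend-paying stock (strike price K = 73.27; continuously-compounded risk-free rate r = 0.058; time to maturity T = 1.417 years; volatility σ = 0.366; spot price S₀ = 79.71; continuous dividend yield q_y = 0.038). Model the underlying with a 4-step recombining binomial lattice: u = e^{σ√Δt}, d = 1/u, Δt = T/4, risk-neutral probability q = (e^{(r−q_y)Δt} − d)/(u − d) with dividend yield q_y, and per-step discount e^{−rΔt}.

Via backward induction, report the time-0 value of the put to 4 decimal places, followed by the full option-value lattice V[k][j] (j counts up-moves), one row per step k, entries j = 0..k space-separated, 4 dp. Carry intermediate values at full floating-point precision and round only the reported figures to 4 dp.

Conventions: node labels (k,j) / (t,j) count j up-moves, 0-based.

price = 8.9749
tree:
8.9749
14.2966 3.1798
21.9434 6.0325 0.0000
31.8038 11.4444 0.0000 0.0000
39.9206 21.7115 0.0000 0.0000 0.0000

Δt=0.35425, u=1.24339, d=0.80425, q=0.46195, disc=e^(-rΔt)=0.97966
k=4 terminal: V=max(K-S,0) → 39.9206 21.7115 0.0000 0.0000 0.0000
k=3: j=0 S=41.4662 intr=31.8038 cont=30.8682 V=31.8038[EX]; j=1 S=64.1071 intr=9.1629 cont=11.4444 V=11.4444[hold]; j=2 S=99.1104 intr=0.0000 cont=0.0000 V=0.0000[hold]; j=3 S=153.2258 intr=0.0000 cont=0.0000 V=0.0000[hold]
k=2: j=0 S=51.5585 intr=21.7115 cont=21.9434 V=21.9434[hold]; j=1 S=79.7100 intr=0.0000 cont=6.0325 V=6.0325[hold]; j=2 S=123.2326 intr=0.0000 cont=0.0000 V=0.0000[hold]
k=1: j=0 S=64.1071 intr=9.1629 cont=14.2966 V=14.2966[hold]; j=1 S=99.1104 intr=0.0000 cont=3.1798 V=3.1798[hold]
k=0: j=0 S=79.7100 intr=0.0000 cont=8.9749 V=8.9749[hold]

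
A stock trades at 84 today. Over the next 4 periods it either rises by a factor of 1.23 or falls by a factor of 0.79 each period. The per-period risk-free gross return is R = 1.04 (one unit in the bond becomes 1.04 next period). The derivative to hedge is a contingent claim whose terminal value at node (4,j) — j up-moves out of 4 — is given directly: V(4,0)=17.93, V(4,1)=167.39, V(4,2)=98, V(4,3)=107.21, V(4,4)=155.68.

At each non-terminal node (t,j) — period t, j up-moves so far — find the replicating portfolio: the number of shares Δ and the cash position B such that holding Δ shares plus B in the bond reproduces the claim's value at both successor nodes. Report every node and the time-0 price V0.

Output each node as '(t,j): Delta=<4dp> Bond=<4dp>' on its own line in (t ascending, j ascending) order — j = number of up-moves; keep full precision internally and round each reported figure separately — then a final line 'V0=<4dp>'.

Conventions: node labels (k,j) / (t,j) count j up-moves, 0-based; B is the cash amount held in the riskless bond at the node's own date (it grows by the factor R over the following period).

Arbitrage-free pricing uses the up-move probability p* = (R−d)/(u−d) = 0.5682, discounting each step at R = 1.04.
Payoffs at expiry: V(4,0)=17.9300, V(4,1)=167.3900, V(4,2)=98.0000, V(4,3)=107.2100, V(4,4)=155.6800
Node (3,0) S=41.4153: V=(p*·167.3900+(1−p*)·17.9300)/1.04=98.8947; Δ=(167.3900−17.9300)/(50.9408−32.7181)=8.2018; B=V−Δ·S=-240.7872
Node (3,1) S=64.4820: V=(p*·98.0000+(1−p*)·167.3900)/1.04=123.0422; Δ=(98.0000−167.3900)/(79.3129−50.9408)=-2.4457; B=V−Δ·S=280.7467
Node (3,2) S=100.3960: V=(p*·107.2100+(1−p*)·98.0000)/1.04=99.2625; Δ=(107.2100−98.0000)/(123.4871−79.3129)=0.2085; B=V−Δ·S=78.3306
Node (3,3) S=156.3128: V=(p*·155.6800+(1−p*)·107.2100)/1.04=129.5671; Δ=(155.6800−107.2100)/(192.2648−123.4871)=0.7047; B=V−Δ·S=19.4080
Node (2,0) S=52.4244: V=(p*·123.0422+(1−p*)·98.8947)/1.04=108.2835; Δ=(123.0422−98.8947)/(64.4820−41.4153)=1.0469; B=V−Δ·S=53.4028
Node (2,1) S=81.6228: V=(p*·99.2625+(1−p*)·123.0422)/1.04=105.3182; Δ=(99.2625−123.0422)/(100.3960−64.4820)=-0.6621; B=V−Δ·S=159.3631
Node (2,2) S=127.0836: V=(p*·129.5671+(1−p*)·99.2625)/1.04=112.0010; Δ=(129.5671−99.2625)/(156.3128−100.3960)=0.5420; B=V−Δ·S=43.1268
Node (1,0) S=66.3600: V=(p*·105.3182+(1−p*)·108.2835)/1.04=102.4987; Δ=(105.3182−108.2835)/(81.6228−52.4244)=-0.1016; B=V−Δ·S=109.2380
Node (1,1) S=103.3200: V=(p*·112.0010+(1−p*)·105.3182)/1.04=104.9185; Δ=(112.0010−105.3182)/(127.0836−81.6228)=0.1470; B=V−Δ·S=89.7305
Node (0,0) S=84.0000: V=(p*·104.9185+(1−p*)·102.4987)/1.04=99.8785; Δ=(104.9185−102.4987)/(103.3200−66.3600)=0.0655; B=V−Δ·S=94.3790
Verification: the root portfolio costs Δ(0,0)·S0 + B(0,0) = 99.8785, matching V0.

(0,0): Delta=0.0655 Bond=94.3790
(1,0): Delta=-0.1016 Bond=109.2380
(1,1): Delta=0.1470 Bond=89.7305
(2,0): Delta=1.0469 Bond=53.4028
(2,1): Delta=-0.6621 Bond=159.3631
(2,2): Delta=0.5420 Bond=43.1268
(3,0): Delta=8.2018 Bond=-240.7872
(3,1): Delta=-2.4457 Bond=280.7467
(3,2): Delta=0.2085 Bond=78.3306
(3,3): Delta=0.7047 Bond=19.4080
V0=99.8785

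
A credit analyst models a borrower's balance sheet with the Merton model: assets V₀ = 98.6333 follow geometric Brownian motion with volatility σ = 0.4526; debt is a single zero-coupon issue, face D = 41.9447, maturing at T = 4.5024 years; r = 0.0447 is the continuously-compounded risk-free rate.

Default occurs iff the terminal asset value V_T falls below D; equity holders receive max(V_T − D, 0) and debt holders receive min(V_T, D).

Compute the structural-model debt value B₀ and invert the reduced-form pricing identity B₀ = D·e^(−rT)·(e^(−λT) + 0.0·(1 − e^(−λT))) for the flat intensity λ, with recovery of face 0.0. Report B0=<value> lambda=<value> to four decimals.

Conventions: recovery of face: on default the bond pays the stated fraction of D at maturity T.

B0=30.7423 lambda=0.0243

Apply the equity-as-call identities (strike 41.9447, horizon 4.5024 years):
d₁ = [ln(V₀/D) + (r + σ²/2)T] / (σ√T)
   = [ln(98.6333/41.9447) + (0.0447 + 0.5·0.4526²)·4.5024] / (0.4526·√4.5024)
   = [0.855057 + 0.662408] / 0.960366 = 1.580091
d₂ = d₁ − σ√T = 1.580091 − 0.960366 = 0.619726
N(d₁) = 0.942957,  N(d₂) = 0.732281,  e^(−rT) = 0.817702
E₀ = V₀·N(d₁) − D·e^(−rT)·N(d₂)
   = 98.6333·0.942957 − 41.9447·0.817702·0.732281 = 67.891001
B₀ = V₀ − E₀ = 98.6333 − 67.891001 = 30.742299
e^(−λT) = (B₀·e^(rT)/D − 0)/(1 − 0) = (30.7423·1.222939/41.9447 − 0)/1 = 0.89632228
λ = −ln(0.89632228)/4.5024 = 0.024310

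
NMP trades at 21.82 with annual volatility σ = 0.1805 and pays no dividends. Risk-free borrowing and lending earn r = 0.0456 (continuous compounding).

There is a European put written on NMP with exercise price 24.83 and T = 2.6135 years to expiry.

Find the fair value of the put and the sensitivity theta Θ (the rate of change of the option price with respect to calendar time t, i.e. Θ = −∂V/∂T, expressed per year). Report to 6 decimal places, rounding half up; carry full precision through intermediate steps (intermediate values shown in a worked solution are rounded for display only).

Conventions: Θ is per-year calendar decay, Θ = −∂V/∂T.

price = 2.655611
Θ = 0.091489

σ√T = 0.1805·√2.6135 = 0.291802
d₁ = (ln(S/K) + (r+σ²/2)T) / (σ√T) = (ln(21.82/24.83) + (0.0456+0.1805²/2)·2.6135) / 0.291802 = (-0.129226 + 0.161750) / 0.291802 = 0.111460
d₂ = d₁ − σ√T = 0.111460 − 0.291802 = -0.180342
e^{−rT} = 0.887652
N(−d₁) = 0.455626,  N(−d₂) = 0.571558
Put price V = K·e^{−rT}·N(−d₂) − S·N(−d₁) = 12.597367 − 9.941756 = 2.655611
φ(d₁) = (1/√(2π))·e^{−d₁²/2} = 0.396472
Θ = −S·φ(d₁)·σ/(2√T) + r·K·e^{−rT}·N(−d₂) = −0.482951 + 0.574440 = 0.091489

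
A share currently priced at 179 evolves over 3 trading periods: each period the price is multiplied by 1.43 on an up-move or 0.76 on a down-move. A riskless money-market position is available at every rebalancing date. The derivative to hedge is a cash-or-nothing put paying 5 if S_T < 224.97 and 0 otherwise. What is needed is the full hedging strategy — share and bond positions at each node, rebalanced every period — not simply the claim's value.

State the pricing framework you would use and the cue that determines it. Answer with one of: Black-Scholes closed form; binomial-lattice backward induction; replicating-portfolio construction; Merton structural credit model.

framework: replicating-portfolio construction

Key observation: what is demanded is not a single number but the (Δ, B) position at each node of the 1.43/0.76 tree starting at 179; constructing those positions is the replicating-portfolio method.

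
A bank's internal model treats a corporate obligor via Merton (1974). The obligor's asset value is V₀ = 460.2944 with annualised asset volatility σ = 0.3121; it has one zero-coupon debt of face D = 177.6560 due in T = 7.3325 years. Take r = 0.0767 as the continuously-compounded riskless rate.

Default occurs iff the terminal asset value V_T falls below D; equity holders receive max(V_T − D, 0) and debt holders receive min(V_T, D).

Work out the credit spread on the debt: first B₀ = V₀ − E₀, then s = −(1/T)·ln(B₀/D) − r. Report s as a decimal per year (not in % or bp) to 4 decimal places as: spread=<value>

spread=0.0034

With assets at 460.2944 and a single debt payment of 177.6560 at 7.3325 years:
d₁ = [ln(V₀/D) + (r + σ²/2)T] / (σ√T)
   = [ln(460.2944/177.6560) + (0.0767 + 0.5·0.3121²)·7.3325] / (0.3121·√7.3325)
   = [0.952017 + 0.919519] / 0.845123 = 2.214514
d₂ = d₁ − σ√T = 2.214514 − 0.845123 = 1.369391
N(d₁) = 0.986603,  N(d₂) = 0.914561,  e^(−rT) = 0.569838
E₀ = V₀·N(d₁) − D·e^(−rT)·N(d₂)
   = 460.2944·0.986603 − 177.6560·0.569838·0.914561 = 361.542165
B₀ = V₀ − E₀ = 460.2944 − 361.542165 = 98.752235
spread = −(1/T)·ln(B₀/D) − r = −(1/7.3325)·ln(98.752235/177.6560) − 0.0767 = 0.00338661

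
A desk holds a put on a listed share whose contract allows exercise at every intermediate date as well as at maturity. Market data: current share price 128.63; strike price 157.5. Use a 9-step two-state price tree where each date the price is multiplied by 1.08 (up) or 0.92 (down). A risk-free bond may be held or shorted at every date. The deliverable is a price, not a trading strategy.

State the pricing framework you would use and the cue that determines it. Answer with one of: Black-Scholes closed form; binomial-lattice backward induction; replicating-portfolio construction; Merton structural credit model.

framework: binomial-lattice backward induction

Key observation: the put (strike 157.5 on spot 128.63) is American-style on a 9-step discrete price model, so the early-exercise decision at every node requires stepwise backward valuation — a closed form cannot price the exercise right.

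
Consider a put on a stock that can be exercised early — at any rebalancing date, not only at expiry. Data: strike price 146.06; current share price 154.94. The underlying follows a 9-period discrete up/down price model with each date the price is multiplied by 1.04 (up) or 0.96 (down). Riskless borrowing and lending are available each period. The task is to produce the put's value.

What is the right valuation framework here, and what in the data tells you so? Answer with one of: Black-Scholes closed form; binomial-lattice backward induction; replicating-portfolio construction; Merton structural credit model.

framework: binomial-lattice backward induction

Key observation: the exercise right at every one of the 9 steps is what matters: each node needs max(146.06 − S, continuation), which only the stepwise tree valuation starting from spot 154.94 delivers.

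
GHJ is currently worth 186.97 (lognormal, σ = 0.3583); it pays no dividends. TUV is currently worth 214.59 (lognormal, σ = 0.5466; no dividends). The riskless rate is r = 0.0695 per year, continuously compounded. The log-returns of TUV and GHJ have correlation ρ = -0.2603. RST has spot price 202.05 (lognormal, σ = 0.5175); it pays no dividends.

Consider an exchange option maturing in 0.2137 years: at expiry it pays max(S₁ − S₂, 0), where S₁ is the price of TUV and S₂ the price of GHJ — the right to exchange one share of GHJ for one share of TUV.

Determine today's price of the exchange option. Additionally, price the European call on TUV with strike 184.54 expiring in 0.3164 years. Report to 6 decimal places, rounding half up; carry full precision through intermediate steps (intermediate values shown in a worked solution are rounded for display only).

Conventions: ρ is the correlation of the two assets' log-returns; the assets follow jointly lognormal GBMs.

exchange price = 42.812187
price(TUV call K=184.54) = 44.845420

σ_eff = √(σ₁² + σ₂² − 2ρσ₁σ₂) = √(0.5466² + 0.3583² − 2·-0.2603·0.5466·0.3583) = 0.727398
d₁ = (ln(S₁/S₂) + (q₂ − q₁ + σ_eff²/2)T) / (σ_eff√T) = (ln(214.59/186.97) + (0.0 − 0.0 + 0.264554)·0.2137) / 0.336259 = 0.577876
d₂ = d₁ − σ_eff√T = 0.577876 − 0.336259 = 0.241616
N(d₁) = 0.718326,  N(d₂) = 0.595461
V = S₁·e^{−q₁T}·N(d₁) − S₂·e^{−q₂T}·N(d₂) = 154.145591 − 111.333404 = 42.812187
[vanilla: TUV call K=184.54]
σ√T = 0.5466·√0.3164 = 0.307459
d₁ = (ln(S/K) + (r+σ²/2)T) / (σ√T) = (ln(214.59/184.54) + (0.0695+0.5466²/2)·0.3164) / 0.307459 = (0.150863 + 0.069255) / 0.307459 = 0.715927
d₂ = d₁ − σ√T = 0.715927 − 0.307459 = 0.408467
e^{−rT} = 0.978250
N(d₁) = 0.762982,  N(d₂) = 0.658535
price = S·N(d₁) − K·e^{−rT}·N(d₂) = 163.728244 − 118.882824 = 44.845420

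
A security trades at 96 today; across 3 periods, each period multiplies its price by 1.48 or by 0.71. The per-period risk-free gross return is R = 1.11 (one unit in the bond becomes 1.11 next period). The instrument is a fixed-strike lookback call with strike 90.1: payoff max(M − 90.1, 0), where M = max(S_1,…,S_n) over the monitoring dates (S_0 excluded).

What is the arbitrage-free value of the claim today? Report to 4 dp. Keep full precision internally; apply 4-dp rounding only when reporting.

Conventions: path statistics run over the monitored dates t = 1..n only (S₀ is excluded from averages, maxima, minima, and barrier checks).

price = 50.7894

With p* = (R−d)/(u−d) = 0.5195, sum probability × payoff across the paths and divide by R^3.
Enumerate all 2^3 = 8 price paths (U = up ×1.48, D = down ×0.71); each path with k up-moves has probability p*^k·(1−p*)^(3−k).
DDD: M=68.1600, payoff=0.0000, prob=0.110951
UDD: M=142.0800, payoff=51.9800, prob=0.119948
DUD: M=100.8768, payoff=10.7768, prob=0.119948
UUD: M=210.2784, payoff=120.1784, prob=0.129673
DDU: M=71.6225, payoff=0.0000, prob=0.119948
UDU: M=149.2977, payoff=59.1977, prob=0.129673
DUU: M=149.2977, payoff=59.1977, prob=0.129673
UUU: M=311.2120, payoff=221.1120, prob=0.140187
Price = Σ prob·payoff / R^3 = 69.461128 / 1.367631 = 50.7894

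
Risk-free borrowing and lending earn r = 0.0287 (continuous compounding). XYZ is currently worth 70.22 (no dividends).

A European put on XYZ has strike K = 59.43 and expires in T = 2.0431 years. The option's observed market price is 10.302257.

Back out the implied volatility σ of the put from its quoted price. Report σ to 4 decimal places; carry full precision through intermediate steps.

sigma = 0.4667

At σ = 0.4667 the Black–Scholes value reproduces the quote:
σ√T = 0.4667·√2.0431 = 0.667087
d₁ = (ln(S/K) + (r+σ²/2)T) / (σ√T) = (ln(70.22/59.43) + (0.0287+0.4667²/2)·2.0431) / 0.667087 = (0.166834 + 0.281140) / 0.667087 = 0.671537
d₂ = d₁ − σ√T = 0.671537 − 0.667087 = 0.004450
e^{−rT} = 0.943049
N(−d₁) = 0.250939,  N(−d₂) = 0.498225
V = K·e^{−rT}·N(−d₂) − S·N(−d₁) = 27.923214 − 17.620957 = 10.302257 (the observed quote) — the price is monotone increasing in volatility, hence this σ is the only solution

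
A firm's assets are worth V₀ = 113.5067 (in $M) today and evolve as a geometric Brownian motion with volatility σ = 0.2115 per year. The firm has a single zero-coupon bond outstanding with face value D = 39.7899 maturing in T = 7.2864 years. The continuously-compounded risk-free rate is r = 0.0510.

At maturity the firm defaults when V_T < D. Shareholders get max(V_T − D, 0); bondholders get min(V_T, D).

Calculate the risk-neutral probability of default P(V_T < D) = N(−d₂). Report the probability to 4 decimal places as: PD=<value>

Work the structural quantities from V₀ = 113.5067 against face 39.7899:
d₁ = [ln(V₀/D) + (r + σ²/2)T] / (σ√T)
   = [ln(113.5067/39.7899) + (0.0510 + 0.5·0.2115²)·7.2864] / (0.2115·√7.2864)
   = [1.048249 + 0.534575] / 0.570909 = 2.772462
d₂ = d₁ − σ√T = 2.772462 − 0.570909 = 2.201553
risk-neutral PD = N(−d₂) = N(-2.201553) = 0.013848

PD=0.0138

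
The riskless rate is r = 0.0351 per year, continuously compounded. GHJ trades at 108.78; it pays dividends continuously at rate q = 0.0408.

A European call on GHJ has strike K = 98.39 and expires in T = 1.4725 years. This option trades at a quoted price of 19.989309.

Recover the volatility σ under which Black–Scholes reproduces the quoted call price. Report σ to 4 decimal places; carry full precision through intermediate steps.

At σ = 0.3199 the Black–Scholes value reproduces the quote:
σ√T = 0.3199·√1.4725 = 0.388188
d₁ = (ln(S/K) + (r−q+σ²/2)T) / (σ√T) = (ln(108.78/98.39) + (0.0351−0.0408+0.3199²/2)·1.4725) / 0.388188 = (0.100388 + 0.066952) / 0.388188 = 0.431080
d₂ = d₁ − σ√T = 0.431080 − 0.388188 = 0.042892
e^{−rT} = 0.949628
e^{−qT} = 0.941691
N(d₁) = 0.666795,  N(d₂) = 0.517106
V = S·e^{−qT}·N(d₁) − K·e^{−rT}·N(d₂) = 68.304569 − 48.315260 = 19.989309 (the observed quote) — the price is monotone increasing in volatility, hence this σ is the only solution

sigma = 0.3199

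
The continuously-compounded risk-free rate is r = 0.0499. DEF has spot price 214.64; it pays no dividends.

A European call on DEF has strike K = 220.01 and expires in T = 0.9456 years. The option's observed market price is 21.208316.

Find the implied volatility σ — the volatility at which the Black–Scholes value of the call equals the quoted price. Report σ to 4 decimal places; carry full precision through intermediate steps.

sigma = 0.2279

At σ = 0.2279 the Black–Scholes value reproduces the quote:
σ√T = 0.2279·√0.9456 = 0.221614
d₁ = (ln(S/K) + (r+σ²/2)T) / (σ√T) = (ln(214.64/220.01) + (0.0499+0.2279²/2)·0.9456) / 0.221614 = (-0.024711 + 0.071742) / 0.221614 = 0.212220
d₂ = d₁ − σ√T = 0.212220 − 0.221614 = -0.009394
e^{−rT} = 0.953910
N(d₁) = 0.584032,  N(d₂) = 0.496252
V = S·N(d₁) − K·e^{−rT}·N(d₂) = 125.356734 − 104.148418 = 21.208316 (equal to the quote); since ∂V/∂σ > 0 for all σ, the implied volatility is unique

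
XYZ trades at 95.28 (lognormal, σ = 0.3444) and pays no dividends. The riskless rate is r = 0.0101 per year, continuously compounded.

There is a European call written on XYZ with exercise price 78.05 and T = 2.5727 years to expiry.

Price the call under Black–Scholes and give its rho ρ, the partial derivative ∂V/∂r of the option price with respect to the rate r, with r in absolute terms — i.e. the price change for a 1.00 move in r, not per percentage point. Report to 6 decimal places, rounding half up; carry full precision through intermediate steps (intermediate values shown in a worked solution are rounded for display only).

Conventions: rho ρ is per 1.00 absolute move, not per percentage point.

price = 29.742064
ρ = 108.092094

σ√T = 0.3444·√2.5727 = 0.552405
d₁ = (ln(S/K) + (r+σ²/2)T) / (σ√T) = (ln(95.28/78.05) + (0.0101+0.3444²/2)·2.5727) / 0.552405 = (0.199470 + 0.178560) / 0.552405 = 0.684335
d₂ = d₁ − σ√T = 0.684335 − 0.552405 = 0.131930
e^{−rT} = 0.974350
N(d₁) = 0.753118,  N(d₂) = 0.552480
Call price V = S·N(d₁) − K·e^{−rT}·N(d₂) = 71.757105 − 42.015040 = 29.742064
ρ = K·T·e^{−rT}·N(d₂) = 108.092094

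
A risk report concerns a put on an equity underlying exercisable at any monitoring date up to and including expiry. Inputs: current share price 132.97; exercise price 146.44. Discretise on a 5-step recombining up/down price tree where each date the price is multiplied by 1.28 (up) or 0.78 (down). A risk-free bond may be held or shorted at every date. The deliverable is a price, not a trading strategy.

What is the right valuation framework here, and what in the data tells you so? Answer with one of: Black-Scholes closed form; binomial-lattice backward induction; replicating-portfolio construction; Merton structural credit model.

Key observation: an American put (K = 146.44, S₀ = 132.97) on a 5-date tree has no closed form — the optimal stopping decision is embedded and must be resolved recursively from expiry.

framework: binomial-lattice backward induction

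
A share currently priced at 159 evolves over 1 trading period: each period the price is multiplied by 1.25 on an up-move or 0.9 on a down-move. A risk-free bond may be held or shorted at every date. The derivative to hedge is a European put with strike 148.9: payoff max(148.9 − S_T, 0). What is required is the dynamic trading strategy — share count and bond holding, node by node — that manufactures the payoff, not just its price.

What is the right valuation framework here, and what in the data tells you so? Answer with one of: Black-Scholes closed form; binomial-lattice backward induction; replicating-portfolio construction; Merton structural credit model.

Key observation: a price alone would not answer the question — the per-node share/bond construction on the spot-159, 1.25/0.9 tree is required, and only the replicating-portfolio method yields it.

framework: replicating-portfolio construction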